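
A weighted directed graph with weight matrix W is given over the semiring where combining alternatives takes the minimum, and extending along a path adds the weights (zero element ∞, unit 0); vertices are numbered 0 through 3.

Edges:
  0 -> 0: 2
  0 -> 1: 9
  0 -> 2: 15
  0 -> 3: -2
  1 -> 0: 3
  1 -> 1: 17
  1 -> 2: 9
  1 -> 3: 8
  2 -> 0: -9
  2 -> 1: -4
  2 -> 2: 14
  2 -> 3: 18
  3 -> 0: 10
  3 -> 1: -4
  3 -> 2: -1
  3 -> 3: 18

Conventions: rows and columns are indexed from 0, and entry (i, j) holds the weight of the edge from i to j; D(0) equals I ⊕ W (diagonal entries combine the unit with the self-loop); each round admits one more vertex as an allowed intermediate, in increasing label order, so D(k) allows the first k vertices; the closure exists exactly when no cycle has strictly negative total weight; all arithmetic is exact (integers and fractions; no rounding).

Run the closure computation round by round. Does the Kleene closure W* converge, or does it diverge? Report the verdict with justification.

D(0):
  [0, 9, 15, -2]
  [3, 0, 9, 8]
  [-9, -4, 0, 18]
  [10, -4, -1, 0]
D(1):
  [0, 9, 15, -2]
  [3, 0, 9, 1]
  [-9, -4, 0, -11]
  [10, -4, -1, 0]
Detection: at round 2, diagonal entry (3, 3) turns strictly negative.
Key observation: the cycle 3->1->0->3 has total weight (-4) + 3 + (-2), which is strictly negative.
Answer: DIVERGES — negative cycle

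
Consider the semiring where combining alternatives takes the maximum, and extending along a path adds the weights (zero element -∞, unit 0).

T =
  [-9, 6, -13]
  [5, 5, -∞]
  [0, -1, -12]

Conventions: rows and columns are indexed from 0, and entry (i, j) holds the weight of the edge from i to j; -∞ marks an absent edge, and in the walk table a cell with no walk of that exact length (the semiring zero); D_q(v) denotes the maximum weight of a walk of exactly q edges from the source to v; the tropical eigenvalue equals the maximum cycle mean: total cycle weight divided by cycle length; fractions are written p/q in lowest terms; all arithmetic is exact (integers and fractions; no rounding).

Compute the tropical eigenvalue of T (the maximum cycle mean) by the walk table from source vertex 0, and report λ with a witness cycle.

q=0: [0, -∞, -∞]
q=1: [-9, 6, -13]
q=2: [11, 11, -22]
q=3: [16, 17, -2]
Optimal cycle mean attained by: cycle 0->1->0, total 6 + 5, length 2.
Answer: λ = 11/2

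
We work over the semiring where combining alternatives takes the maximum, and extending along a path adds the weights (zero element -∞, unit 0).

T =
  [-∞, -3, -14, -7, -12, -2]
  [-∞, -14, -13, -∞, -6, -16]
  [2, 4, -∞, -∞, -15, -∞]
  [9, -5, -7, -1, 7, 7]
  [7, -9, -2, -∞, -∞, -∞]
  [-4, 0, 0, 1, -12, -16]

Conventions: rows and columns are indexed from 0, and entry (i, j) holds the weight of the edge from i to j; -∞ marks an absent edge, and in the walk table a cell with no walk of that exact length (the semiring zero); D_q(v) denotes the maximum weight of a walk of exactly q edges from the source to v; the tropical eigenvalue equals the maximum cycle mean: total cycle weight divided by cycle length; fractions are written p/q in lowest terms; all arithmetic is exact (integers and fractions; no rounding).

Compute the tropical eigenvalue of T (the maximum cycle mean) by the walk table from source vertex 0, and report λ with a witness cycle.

q=0: [0, -∞, -∞, -∞, -∞, -∞]
q=1: [-∞, -3, -14, -7, -12, -2]
q=2: [2, -2, -2, -1, 0, 0]
q=3: [8, 2, 0, 1, 6, 6]
q=4: [13, 6, 6, 7, 8, 8]
q=5: [16, 10, 8, 9, 14, 14]
q=6: [21, 14, 14, 15, 16, 16]
Optimal cycle mean attained by: cycle 3->5->3, total 7 + 1, length 2.
Answer: λ = 4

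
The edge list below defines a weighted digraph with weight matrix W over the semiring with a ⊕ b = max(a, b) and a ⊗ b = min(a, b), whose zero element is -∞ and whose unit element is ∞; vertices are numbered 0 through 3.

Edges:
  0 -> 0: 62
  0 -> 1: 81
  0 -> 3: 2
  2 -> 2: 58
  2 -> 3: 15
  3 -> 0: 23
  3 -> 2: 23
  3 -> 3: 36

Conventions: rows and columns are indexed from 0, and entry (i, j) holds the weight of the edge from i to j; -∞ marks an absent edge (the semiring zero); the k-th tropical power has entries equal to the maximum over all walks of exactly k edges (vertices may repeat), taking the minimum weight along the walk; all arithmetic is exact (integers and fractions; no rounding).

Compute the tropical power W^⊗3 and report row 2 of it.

W^⊗2:
  [62, 62, 2, 2]
  [-∞, -∞, -∞, -∞]
  [15, -∞, 58, 15]
  [23, 23, 23, 36]
W^⊗3:
  [62, 62, 2, 2]
  [-∞, -∞, -∞, -∞]
  [15, 15, 58, 15]
  [23, 23, 23, 36]
Answer: row 2 of W^⊗3 = [15, 15, 58, 15]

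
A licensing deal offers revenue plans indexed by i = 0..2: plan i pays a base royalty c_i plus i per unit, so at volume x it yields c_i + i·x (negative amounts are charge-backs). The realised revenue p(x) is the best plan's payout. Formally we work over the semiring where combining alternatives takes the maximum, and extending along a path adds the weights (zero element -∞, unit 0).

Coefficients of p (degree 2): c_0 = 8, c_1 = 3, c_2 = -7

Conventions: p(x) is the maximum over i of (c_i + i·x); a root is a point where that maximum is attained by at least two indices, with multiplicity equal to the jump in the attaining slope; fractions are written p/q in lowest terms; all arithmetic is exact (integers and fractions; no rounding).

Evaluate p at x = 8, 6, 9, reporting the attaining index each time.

p(8) = max(8+0·8=8, 3+1·8=11, -7+2·8=9) = 11 (attained by i=1)
p(6) = max(8+0·6=8, 3+1·6=9, -7+2·6=5) = 9 (attained by i=1)
p(9) = max(8+0·9=8, 3+1·9=12, -7+2·9=11) = 12 (attained by i=1)
Answer: p(8) = 11; p(6) = 9; p(9) = 12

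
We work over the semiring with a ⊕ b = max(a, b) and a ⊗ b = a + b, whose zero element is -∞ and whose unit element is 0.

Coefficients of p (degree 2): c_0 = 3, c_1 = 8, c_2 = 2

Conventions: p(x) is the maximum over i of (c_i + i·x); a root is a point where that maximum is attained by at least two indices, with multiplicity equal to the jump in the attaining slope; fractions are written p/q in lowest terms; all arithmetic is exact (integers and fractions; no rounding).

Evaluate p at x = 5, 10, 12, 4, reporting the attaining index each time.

p(5) = max(3+0·5=3, 8+1·5=13, 2+2·5=12) = 13 (attained by i=1)
p(10) = max(3+0·10=3, 8+1·10=18, 2+2·10=22) = 22 (attained by i=2)
p(12) = max(3+0·12=3, 8+1·12=20, 2+2·12=26) = 26 (attained by i=2)
p(4) = max(3+0·4=3, 8+1·4=12, 2+2·4=10) = 12 (attained by i=1)
Answer: p(5) = 13; p(10) = 22; p(12) = 26; p(4) = 12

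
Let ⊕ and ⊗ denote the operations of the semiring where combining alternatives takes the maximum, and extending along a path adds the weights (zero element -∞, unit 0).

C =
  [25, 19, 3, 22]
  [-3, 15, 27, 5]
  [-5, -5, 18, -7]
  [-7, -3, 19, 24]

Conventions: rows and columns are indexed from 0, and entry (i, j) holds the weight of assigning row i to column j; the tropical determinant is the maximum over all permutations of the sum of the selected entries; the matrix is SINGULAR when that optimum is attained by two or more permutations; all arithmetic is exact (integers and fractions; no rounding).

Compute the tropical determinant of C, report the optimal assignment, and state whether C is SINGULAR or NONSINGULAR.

σ = (0, 1, 2, 3): 25 + 15 + 18 + 24 = 82
σ = (0, 1, 3, 2): 25 + 15 + (-7) + 19 = 52
σ = (0, 2, 1, 3): 25 + 27 + (-5) + 24 = 71
σ = (0, 2, 3, 1): 25 + 27 + (-7) + (-3) = 42
σ = (0, 3, 1, 2): 25 + 5 + (-5) + 19 = 44
σ = (0, 3, 2, 1): 25 + 5 + 18 + (-3) = 45
σ = (1, 0, 2, 3): 19 + (-3) + 18 + 24 = 58
σ = (1, 0, 3, 2): 19 + (-3) + (-7) + 19 = 28
σ = (1, 2, 0, 3): 19 + 27 + (-5) + 24 = 65
σ = (1, 2, 3, 0): 19 + 27 + (-7) + (-7) = 32
σ = (1, 3, 0, 2): 19 + 5 + (-5) + 19 = 38
σ = (1, 3, 2, 0): 19 + 5 + 18 + (-7) = 35
σ = (2, 0, 1, 3): 3 + (-3) + (-5) + 24 = 19
σ = (2, 0, 3, 1): 3 + (-3) + (-7) + (-3) = -10
σ = (2, 1, 0, 3): 3 + 15 + (-5) + 24 = 37
σ = (2, 1, 3, 0): 3 + 15 + (-7) + (-7) = 4
σ = (2, 3, 0, 1): 3 + 5 + (-5) + (-3) = 0
σ = (2, 3, 1, 0): 3 + 5 + (-5) + (-7) = -4
σ = (3, 0, 1, 2): 22 + (-3) + (-5) + 19 = 33
σ = (3, 0, 2, 1): 22 + (-3) + 18 + (-3) = 34
σ = (3, 1, 0, 2): 22 + 15 + (-5) + 19 = 51
σ = (3, 1, 2, 0): 22 + 15 + 18 + (-7) = 48
σ = (3, 2, 0, 1): 22 + 27 + (-5) + (-3) = 41
σ = (3, 2, 1, 0): 22 + 27 + (-5) + (-7) = 37
Optimal value attained by: σ = (0, 1, 2, 3).
Answer: det⊕(C) = 82; verdict: NONSINGULAR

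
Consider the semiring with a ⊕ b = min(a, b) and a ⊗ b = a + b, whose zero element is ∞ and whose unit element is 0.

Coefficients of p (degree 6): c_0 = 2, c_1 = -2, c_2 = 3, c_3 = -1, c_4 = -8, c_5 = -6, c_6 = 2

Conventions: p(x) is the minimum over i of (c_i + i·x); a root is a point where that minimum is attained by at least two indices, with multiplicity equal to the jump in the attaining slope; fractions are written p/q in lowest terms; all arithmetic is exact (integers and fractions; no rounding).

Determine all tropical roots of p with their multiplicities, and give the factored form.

hull edge (i=0, c=2) to (i=1, c=-2): slope -4, span 1
hull edge (i=1, c=-2) to (i=4, c=-8): slope -2, span 3
hull edge (i=4, c=-8) to (i=5, c=-6): slope 2, span 1
hull edge (i=5, c=-6) to (i=6, c=2): slope 8, span 1
Factored form: p(x) = 2 ⊗ (x ⊕ (-8)) ⊗ (x ⊕ (-2)) ⊗ (x ⊕ 2) ⊗ (x ⊕ 2) ⊗ (x ⊕ 2) ⊗ (x ⊕ 4)
Answer: roots = -8 (mult 1), -2 (mult 1), 2 (mult 3), 4 (mult 1)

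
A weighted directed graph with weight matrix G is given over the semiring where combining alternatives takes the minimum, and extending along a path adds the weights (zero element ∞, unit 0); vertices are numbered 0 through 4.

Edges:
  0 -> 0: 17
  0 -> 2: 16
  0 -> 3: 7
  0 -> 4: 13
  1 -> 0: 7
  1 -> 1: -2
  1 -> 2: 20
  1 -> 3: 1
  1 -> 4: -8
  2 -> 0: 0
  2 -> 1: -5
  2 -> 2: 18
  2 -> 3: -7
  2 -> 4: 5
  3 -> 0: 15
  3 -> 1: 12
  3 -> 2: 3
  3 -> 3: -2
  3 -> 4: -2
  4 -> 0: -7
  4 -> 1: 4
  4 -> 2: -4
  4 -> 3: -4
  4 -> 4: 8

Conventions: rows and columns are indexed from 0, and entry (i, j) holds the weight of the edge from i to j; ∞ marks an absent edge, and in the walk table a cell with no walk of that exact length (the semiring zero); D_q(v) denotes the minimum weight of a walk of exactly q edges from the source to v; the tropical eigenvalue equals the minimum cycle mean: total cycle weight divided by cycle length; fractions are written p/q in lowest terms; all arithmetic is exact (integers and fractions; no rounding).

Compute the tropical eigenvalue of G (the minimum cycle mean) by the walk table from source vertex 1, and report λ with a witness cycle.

q=0: [∞, 0, ∞, ∞, ∞]
q=1: [7, -2, 20, 1, -8]
q=2: [-15, -4, -12, -12, -10]
q=3: [-17, -17, -14, -19, -14]
q=4: [-21, -19, -18, -21, -25]
q=5: [-32, -23, -29, -29, -27]
Optimal cycle mean attained by: cycle 1->4->2->1, total (-8) + (-4) + (-5), length 3.
Answer: λ = -17/3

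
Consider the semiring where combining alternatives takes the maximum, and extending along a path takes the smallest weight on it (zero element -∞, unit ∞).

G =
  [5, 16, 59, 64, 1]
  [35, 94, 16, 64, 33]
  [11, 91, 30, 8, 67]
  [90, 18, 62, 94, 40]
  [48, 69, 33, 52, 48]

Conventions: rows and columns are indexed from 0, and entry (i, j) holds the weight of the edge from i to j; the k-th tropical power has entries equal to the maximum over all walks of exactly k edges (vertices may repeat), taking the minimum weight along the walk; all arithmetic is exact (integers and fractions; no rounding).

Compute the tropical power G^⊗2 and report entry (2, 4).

G^⊗2:
  [64, 59, 62, 64, 59]
  [64, 94, 62, 64, 40]
  [48, 91, 33, 64, 48]
  [90, 62, 62, 94, 62]
  [52, 69, 52, 64, 48]
Key observation: the optimum is the walk 2->4->4, with weight 67 min 48 = 48.
Optimal value attained by: walk 2->4->4.
Answer: (G^⊗2)[2][4] = 48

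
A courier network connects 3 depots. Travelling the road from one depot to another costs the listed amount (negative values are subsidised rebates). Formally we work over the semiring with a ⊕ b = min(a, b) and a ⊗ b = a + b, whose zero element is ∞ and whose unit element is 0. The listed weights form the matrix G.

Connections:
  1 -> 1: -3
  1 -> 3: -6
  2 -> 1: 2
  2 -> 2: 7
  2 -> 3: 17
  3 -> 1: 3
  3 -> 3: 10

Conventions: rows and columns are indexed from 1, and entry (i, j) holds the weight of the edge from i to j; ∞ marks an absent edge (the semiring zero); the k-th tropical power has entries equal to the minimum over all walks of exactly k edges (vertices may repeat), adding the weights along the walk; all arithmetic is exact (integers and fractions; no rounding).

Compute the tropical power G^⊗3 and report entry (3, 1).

G^⊗2:
  [-6, ∞, -9]
  [-1, 14, -4]
  [0, ∞, -3]
G^⊗3:
  [-9, ∞, -12]
  [-4, 21, -7]
  [-3, ∞, -6]
Key observation: the optimum is the walk 3->1->1->1, with weight 3 + (-3) + (-3) = -3.
Optimal value attained by: walk 3->1->1->1.
Answer: (G^⊗3)[3][1] = -3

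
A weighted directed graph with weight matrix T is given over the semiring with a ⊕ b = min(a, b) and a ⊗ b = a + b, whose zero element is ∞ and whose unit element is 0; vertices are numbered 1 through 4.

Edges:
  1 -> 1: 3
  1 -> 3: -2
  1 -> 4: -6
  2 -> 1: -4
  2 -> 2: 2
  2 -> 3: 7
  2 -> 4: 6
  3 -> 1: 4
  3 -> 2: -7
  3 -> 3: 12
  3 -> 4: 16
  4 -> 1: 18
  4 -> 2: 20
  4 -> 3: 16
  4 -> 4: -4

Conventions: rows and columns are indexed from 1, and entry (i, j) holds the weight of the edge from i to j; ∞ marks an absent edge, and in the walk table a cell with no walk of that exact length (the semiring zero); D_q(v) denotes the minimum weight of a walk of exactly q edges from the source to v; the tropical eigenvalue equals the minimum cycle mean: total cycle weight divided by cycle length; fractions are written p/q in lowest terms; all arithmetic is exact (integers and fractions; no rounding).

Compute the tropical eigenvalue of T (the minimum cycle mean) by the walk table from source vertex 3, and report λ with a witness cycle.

q=0: [∞, ∞, 0, ∞]
q=1: [4, -7, 12, 16]
q=2: [-11, -5, 0, -2]
q=3: [-9, -7, -13, -17]
q=4: [-11, -20, -11, -21]
Optimal cycle mean attained by: cycle 1->3->2->1, total (-2) + (-7) + (-4), length 3.
Answer: λ = -13/3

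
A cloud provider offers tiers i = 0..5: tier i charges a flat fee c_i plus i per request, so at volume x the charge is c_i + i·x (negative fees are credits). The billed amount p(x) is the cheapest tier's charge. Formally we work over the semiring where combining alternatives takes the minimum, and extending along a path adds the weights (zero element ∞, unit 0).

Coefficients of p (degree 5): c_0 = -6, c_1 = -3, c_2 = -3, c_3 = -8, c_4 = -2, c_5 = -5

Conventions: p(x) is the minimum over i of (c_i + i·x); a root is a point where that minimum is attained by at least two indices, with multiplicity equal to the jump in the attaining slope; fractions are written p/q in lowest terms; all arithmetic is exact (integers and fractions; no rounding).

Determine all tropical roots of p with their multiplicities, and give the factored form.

hull edge (i=0, c=-6) to (i=3, c=-8): slope -2/3, span 3
hull edge (i=3, c=-8) to (i=5, c=-5): slope 3/2, span 2
Factored form: p(x) = -5 ⊗ (x ⊕ (-3/2)) ⊗ (x ⊕ (-3/2)) ⊗ (x ⊕ 2/3) ⊗ (x ⊕ 2/3) ⊗ (x ⊕ 2/3)
Answer: roots = -3/2 (mult 2), 2/3 (mult 3)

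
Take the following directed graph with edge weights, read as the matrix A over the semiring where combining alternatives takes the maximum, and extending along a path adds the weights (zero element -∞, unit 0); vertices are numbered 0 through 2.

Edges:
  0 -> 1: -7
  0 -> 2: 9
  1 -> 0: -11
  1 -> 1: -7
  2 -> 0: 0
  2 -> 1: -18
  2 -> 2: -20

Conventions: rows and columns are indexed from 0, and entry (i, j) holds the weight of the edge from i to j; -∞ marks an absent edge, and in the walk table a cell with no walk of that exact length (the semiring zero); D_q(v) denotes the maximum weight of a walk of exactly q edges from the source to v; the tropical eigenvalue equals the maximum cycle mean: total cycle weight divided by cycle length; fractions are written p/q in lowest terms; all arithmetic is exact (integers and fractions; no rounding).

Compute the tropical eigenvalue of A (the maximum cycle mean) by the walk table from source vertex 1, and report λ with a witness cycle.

q=0: [-∞, 0, -∞]
q=1: [-11, -7, -∞]
q=2: [-18, -14, -2]
q=3: [-2, -20, -9]
Optimal cycle mean attained by: cycle 0->2->0, total 9 + 0, length 2.
Answer: λ = 9/2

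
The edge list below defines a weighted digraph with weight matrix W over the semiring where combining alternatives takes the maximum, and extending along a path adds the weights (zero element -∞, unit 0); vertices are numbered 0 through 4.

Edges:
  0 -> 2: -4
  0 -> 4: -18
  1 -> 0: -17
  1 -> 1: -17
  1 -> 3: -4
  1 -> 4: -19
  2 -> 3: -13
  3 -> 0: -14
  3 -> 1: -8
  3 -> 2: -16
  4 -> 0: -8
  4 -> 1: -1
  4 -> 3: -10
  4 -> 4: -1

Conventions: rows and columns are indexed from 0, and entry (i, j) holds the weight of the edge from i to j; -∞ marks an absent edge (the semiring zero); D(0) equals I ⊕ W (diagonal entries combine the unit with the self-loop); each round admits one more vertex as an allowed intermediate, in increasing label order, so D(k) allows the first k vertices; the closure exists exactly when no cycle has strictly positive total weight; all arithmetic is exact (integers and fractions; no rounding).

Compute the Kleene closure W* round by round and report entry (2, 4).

D(0):
  [0, -∞, -4, -∞, -18]
  [-17, 0, -∞, -4, -19]
  [-∞, -∞, 0, -13, -∞]
  [-14, -8, -16, 0, -∞]
  [-8, -1, -∞, -10, 0]
D(1):
  [0, -∞, -4, -∞, -18]
  [-17, 0, -21, -4, -19]
  [-∞, -∞, 0, -13, -∞]
  [-14, -8, -16, 0, -32]
  [-8, -1, -12, -10, 0]
D(2):
  [0, -∞, -4, -∞, -18]
  [-17, 0, -21, -4, -19]
  [-∞, -∞, 0, -13, -∞]
  [-14, -8, -16, 0, -27]
  [-8, -1, -12, -5, 0]
D(3):
  [0, -∞, -4, -17, -18]
  [-17, 0, -21, -4, -19]
  [-∞, -∞, 0, -13, -∞]
  [-14, -8, -16, 0, -27]
  [-8, -1, -12, -5, 0]
D(4):
  [0, -25, -4, -17, -18]
  [-17, 0, -20, -4, -19]
  [-27, -21, 0, -13, -40]
  [-14, -8, -16, 0, -27]
  [-8, -1, -12, -5, 0]
D(5):
  [0, -19, -4, -17, -18]
  [-17, 0, -20, -4, -19]
  [-27, -21, 0, -13, -40]
  [-14, -8, -16, 0, -27]
  [-8, -1, -12, -5, 0]
Answer: W*[2][4] = -40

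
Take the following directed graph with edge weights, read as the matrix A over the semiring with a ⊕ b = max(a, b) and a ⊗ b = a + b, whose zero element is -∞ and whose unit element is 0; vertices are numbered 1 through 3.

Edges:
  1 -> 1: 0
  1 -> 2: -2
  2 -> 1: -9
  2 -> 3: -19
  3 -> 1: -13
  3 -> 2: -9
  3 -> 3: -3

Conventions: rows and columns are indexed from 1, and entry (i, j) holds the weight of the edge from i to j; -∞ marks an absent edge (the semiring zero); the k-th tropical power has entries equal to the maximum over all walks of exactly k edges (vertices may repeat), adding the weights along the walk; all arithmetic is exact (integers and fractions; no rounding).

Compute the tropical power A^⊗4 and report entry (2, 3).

A^⊗2:
  [0, -2, -21]
  [-9, -11, -22]
  [-13, -12, -6]
A^⊗3:
  [0, -2, -21]
  [-9, -11, -25]
  [-13, -15, -9]
A^⊗4:
  [0, -2, -21]
  [-9, -11, -28]
  [-13, -15, -12]
Key observation: the optimum is the walk 2->3->3->3->3, with weight (-19) + (-3) + (-3) + (-3) = -28.
Optimal value attained by: walk 2->3->3->3->3.
Answer: (A^⊗4)[2][3] = -28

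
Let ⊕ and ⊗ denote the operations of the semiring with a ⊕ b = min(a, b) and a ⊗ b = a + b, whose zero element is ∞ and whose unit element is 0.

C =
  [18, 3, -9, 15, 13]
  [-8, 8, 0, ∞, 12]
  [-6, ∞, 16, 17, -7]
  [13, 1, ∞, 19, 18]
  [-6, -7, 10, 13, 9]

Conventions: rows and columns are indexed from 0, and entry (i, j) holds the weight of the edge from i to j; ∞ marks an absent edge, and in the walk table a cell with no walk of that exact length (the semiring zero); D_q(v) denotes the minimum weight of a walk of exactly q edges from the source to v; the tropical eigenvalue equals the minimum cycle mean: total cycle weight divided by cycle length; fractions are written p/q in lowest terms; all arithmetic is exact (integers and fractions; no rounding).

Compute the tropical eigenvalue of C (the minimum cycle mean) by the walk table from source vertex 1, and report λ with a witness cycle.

q=0: [∞, 0, ∞, ∞, ∞]
q=1: [-8, 8, 0, ∞, 12]
q=2: [-6, -5, -17, 7, -7]
q=3: [-23, -14, -15, 0, -24]
q=4: [-30, -31, -32, -11, -22]
q=5: [-39, -29, -39, -15, -39]
Optimal cycle mean attained by: cycle 0->2->4->1->0, total (-9) + (-7) + (-7) + (-8), length 4.
Answer: λ = -31/4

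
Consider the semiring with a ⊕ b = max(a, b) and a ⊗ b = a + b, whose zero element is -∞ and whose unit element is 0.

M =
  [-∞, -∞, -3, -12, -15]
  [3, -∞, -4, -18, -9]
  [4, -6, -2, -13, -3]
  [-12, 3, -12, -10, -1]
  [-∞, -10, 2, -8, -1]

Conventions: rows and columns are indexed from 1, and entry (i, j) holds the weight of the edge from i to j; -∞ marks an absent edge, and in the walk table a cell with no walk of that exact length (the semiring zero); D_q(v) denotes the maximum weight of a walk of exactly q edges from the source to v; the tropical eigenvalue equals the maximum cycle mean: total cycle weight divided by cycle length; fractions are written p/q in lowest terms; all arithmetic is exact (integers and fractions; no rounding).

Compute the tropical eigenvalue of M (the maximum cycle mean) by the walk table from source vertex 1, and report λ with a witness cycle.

q=0: [0, -∞, -∞, -∞, -∞]
q=1: [-∞, -∞, -3, -12, -15]
q=2: [1, -9, -5, -16, -6]
q=3: [-1, -11, -2, -11, -7]
q=4: [2, -8, -4, -13, -5]
q=5: [0, -10, -1, -10, -6]
Optimal cycle mean attained by: cycle 1->3->1, total (-3) + 4, length 2.
Answer: λ = 1/2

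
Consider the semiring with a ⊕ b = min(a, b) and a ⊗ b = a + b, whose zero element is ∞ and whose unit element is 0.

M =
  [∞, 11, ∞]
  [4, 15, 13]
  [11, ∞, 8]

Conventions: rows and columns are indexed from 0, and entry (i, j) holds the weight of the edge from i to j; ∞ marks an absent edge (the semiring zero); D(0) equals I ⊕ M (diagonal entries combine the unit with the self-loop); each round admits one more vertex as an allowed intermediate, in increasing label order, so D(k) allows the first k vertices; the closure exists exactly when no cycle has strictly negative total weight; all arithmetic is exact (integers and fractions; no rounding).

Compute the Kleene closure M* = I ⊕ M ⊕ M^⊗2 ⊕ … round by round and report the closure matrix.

D(0):
  [0, 11, ∞]
  [4, 0, 13]
  [11, ∞, 0]
D(1):
  [0, 11, ∞]
  [4, 0, 13]
  [11, 22, 0]
D(2):
  [0, 11, 24]
  [4, 0, 13]
  [11, 22, 0]
D(3):
  [0, 11, 24]
  [4, 0, 13]
  [11, 22, 0]
Answer: M* = [[0, 11, 24], [4, 0, 13], [11, 22, 0]]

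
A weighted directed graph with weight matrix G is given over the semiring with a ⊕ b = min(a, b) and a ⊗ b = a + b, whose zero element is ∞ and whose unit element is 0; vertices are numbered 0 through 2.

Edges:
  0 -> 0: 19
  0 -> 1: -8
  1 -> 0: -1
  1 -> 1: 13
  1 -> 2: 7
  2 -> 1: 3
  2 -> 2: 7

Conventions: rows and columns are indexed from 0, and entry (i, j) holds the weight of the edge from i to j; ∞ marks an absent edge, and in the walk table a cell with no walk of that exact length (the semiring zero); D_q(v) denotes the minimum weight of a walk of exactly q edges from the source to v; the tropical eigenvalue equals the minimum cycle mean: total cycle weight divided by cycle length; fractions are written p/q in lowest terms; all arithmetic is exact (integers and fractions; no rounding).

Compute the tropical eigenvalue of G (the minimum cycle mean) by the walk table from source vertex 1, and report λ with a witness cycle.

q=0: [∞, 0, ∞]
q=1: [-1, 13, 7]
q=2: [12, -9, 14]
q=3: [-10, 4, -2]
Optimal cycle mean attained by: cycle 0->1->0, total (-8) + (-1), length 2.
Answer: λ = -9/2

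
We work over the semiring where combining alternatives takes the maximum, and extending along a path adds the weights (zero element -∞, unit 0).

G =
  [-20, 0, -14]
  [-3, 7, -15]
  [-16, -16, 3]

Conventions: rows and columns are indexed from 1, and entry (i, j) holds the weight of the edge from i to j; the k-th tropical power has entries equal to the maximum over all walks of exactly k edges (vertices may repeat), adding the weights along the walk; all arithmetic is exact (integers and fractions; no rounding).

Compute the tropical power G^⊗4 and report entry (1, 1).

G^⊗2:
  [-3, 7, -11]
  [4, 14, -8]
  [-13, -9, 6]
G^⊗3:
  [4, 14, -8]
  [11, 21, -1]
  [-10, -2, 9]
G^⊗4:
  [11, 21, -1]
  [18, 28, 6]
  [-5, 5, 12]
Key observation: the optimum is the walk 1->2->2->2->1, with weight 0 + 7 + 7 + (-3) = 11.
Optimal value attained by: walk 1->2->2->2->1.
Answer: (G^⊗4)[1][1] = 11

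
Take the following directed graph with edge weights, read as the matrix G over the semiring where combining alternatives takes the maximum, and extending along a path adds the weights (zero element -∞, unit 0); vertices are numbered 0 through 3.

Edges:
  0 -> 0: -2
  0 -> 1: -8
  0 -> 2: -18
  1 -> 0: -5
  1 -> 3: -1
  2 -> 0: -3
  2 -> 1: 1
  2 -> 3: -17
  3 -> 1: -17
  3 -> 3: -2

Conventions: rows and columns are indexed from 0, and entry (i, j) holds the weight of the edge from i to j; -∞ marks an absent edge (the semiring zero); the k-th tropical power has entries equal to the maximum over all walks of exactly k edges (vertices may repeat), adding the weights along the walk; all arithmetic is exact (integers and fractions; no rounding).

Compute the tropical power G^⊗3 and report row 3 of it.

G^⊗2:
  [-4, -10, -20, -9]
  [-7, -13, -23, -3]
  [-4, -11, -21, 0]
  [-22, -19, -∞, -4]
G^⊗3:
  [-6, -12, -22, -11]
  [-9, -15, -25, -5]
  [-6, -12, -22, -2]
  [-24, -21, -40, -6]
Answer: row 3 of G^⊗3 = [-24, -21, -40, -6]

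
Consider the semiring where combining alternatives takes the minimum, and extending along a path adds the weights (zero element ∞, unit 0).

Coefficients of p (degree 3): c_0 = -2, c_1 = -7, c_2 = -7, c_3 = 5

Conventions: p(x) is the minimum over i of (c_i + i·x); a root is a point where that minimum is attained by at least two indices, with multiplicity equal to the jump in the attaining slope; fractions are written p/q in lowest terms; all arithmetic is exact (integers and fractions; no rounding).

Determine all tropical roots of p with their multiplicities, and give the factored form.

hull edge (i=0, c=-2) to (i=1, c=-7): slope -5, span 1
hull edge (i=1, c=-7) to (i=2, c=-7): slope 0, span 1
hull edge (i=2, c=-7) to (i=3, c=5): slope 12, span 1
Factored form: p(x) = 5 ⊗ (x ⊕ (-12)) ⊗ (x ⊕ 0) ⊗ (x ⊕ 5)
Answer: roots = -12 (mult 1), 0 (mult 1), 5 (mult 1)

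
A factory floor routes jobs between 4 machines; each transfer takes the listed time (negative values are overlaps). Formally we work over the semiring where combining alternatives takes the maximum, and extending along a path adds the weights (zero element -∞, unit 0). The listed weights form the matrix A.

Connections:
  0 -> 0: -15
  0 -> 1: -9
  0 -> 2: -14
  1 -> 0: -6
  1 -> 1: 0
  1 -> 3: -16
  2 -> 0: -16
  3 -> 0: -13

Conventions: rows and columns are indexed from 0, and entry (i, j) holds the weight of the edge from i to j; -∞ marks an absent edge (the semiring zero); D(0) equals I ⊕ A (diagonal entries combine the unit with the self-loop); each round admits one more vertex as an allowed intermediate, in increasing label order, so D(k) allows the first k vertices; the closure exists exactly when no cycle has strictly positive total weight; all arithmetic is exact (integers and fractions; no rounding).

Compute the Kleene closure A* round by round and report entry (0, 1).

D(0):
  [0, -9, -14, -∞]
  [-6, 0, -∞, -16]
  [-16, -∞, 0, -∞]
  [-13, -∞, -∞, 0]
D(1):
  [0, -9, -14, -∞]
  [-6, 0, -20, -16]
  [-16, -25, 0, -∞]
  [-13, -22, -27, 0]
D(2):
  [0, -9, -14, -25]
  [-6, 0, -20, -16]
  [-16, -25, 0, -41]
  [-13, -22, -27, 0]
D(3):
  [0, -9, -14, -25]
  [-6, 0, -20, -16]
  [-16, -25, 0, -41]
  [-13, -22, -27, 0]
D(4):
  [0, -9, -14, -25]
  [-6, 0, -20, -16]
  [-16, -25, 0, -41]
  [-13, -22, -27, 0]
Answer: A*[0][1] = -9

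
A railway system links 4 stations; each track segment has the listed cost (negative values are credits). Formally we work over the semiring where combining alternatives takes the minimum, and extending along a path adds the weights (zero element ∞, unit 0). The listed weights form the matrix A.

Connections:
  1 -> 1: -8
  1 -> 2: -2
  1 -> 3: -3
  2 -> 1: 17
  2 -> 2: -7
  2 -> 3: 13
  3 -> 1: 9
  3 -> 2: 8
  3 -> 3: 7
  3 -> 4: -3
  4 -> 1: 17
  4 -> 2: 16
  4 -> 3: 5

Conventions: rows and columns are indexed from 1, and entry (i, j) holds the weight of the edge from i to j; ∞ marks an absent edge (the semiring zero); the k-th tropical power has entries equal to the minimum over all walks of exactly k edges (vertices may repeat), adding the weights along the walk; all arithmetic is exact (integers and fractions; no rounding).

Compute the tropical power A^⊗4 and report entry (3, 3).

A^⊗2:
  [-16, -10, -11, -6]
  [9, -14, 6, 10]
  [1, 1, 2, 4]
  [9, 9, 12, 2]
A^⊗3:
  [-24, -18, -19, -14]
  [1, -21, -1, 3]
  [-7, -6, -2, -1]
  [1, 2, 6, 9]
A^⊗4:
  [-32, -26, -27, -22]
  [-7, -28, -8, -4]
  [-15, -13, -10, -5]
  [-7, -5, -2, 3]
Key observation: the optimum is the walk 3->1->1->1->3, with weight 9 + (-8) + (-8) + (-3) = -10.
Optimal value attained by: walk 3->1->1->1->3.
Answer: (A^⊗4)[3][3] = -10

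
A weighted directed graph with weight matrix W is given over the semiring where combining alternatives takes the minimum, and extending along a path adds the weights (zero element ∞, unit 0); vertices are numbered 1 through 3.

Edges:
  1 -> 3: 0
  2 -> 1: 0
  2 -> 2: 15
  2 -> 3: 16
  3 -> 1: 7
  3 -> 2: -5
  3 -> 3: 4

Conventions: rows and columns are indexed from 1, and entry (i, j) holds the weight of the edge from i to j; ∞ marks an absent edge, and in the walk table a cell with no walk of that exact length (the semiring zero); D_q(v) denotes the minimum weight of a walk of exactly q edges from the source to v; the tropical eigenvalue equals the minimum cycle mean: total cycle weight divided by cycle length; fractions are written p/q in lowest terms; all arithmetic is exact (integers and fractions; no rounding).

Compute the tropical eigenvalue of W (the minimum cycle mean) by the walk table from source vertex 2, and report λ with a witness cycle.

q=0: [∞, 0, ∞]
q=1: [0, 15, 16]
q=2: [15, 11, 0]
q=3: [7, -5, 4]
Optimal cycle mean attained by: cycle 1->3->2->1, total 0 + (-5) + 0, length 3.
Answer: λ = -5/3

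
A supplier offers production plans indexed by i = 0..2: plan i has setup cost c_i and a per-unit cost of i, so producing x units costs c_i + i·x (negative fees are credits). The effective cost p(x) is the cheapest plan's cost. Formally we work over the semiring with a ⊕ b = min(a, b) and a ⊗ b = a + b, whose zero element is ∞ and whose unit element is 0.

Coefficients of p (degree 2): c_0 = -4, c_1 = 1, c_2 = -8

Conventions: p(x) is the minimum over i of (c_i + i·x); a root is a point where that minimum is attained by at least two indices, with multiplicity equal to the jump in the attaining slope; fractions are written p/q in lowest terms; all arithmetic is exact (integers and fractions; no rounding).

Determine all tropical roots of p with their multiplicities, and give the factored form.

hull edge (i=0, c=-4) to (i=2, c=-8): slope -2, span 2
Factored form: p(x) = -8 ⊗ (x ⊕ 2) ⊗ (x ⊕ 2)
Answer: roots = 2 (mult 2)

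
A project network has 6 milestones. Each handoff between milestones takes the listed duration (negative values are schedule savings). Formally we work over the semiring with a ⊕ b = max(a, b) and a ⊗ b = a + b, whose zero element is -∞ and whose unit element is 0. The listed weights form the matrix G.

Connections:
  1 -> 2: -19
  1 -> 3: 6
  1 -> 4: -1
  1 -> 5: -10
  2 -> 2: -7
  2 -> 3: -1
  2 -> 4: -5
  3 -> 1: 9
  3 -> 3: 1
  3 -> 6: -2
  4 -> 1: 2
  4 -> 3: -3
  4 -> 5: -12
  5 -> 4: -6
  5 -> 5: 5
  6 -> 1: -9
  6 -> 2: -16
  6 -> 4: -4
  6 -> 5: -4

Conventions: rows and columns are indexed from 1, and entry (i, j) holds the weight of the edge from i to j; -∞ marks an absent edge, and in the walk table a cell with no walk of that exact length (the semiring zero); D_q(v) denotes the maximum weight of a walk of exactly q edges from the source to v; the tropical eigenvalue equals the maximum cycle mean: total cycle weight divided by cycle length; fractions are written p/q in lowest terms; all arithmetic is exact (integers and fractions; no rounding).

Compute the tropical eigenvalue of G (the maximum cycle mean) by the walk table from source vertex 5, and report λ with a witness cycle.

q=0: [-∞, -∞, -∞, -∞, 0, -∞]
q=1: [-∞, -∞, -∞, -6, 5, -∞]
q=2: [-4, -∞, -9, -1, 10, -∞]
q=3: [1, -23, 2, 4, 15, -11]
q=4: [11, -18, 7, 9, 20, 0]
q=5: [16, -8, 17, 14, 25, 5]
q=6: [26, -3, 22, 19, 30, 15]
Optimal cycle mean attained by: cycle 1->3->1, total 6 + 9, length 2.
Answer: λ = 15/2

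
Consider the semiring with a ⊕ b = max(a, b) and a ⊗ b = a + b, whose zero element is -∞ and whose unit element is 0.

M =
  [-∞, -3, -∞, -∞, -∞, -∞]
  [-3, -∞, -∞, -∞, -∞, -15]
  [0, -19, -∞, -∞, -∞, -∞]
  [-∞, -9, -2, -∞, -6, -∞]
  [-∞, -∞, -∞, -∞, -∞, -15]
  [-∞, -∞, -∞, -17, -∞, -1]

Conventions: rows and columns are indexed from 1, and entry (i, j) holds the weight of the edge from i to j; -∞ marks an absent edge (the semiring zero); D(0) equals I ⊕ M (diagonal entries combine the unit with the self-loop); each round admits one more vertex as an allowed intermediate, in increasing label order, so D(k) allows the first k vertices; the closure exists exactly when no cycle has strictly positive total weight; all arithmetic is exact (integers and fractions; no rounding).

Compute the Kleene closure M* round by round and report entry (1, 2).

D(0):
  [0, -3, -∞, -∞, -∞, -∞]
  [-3, 0, -∞, -∞, -∞, -15]
  [0, -19, 0, -∞, -∞, -∞]
  [-∞, -9, -2, 0, -6, -∞]
  [-∞, -∞, -∞, -∞, 0, -15]
  [-∞, -∞, -∞, -17, -∞, 0]
D(1):
  [0, -3, -∞, -∞, -∞, -∞]
  [-3, 0, -∞, -∞, -∞, -15]
  [0, -3, 0, -∞, -∞, -∞]
  [-∞, -9, -2, 0, -6, -∞]
  [-∞, -∞, -∞, -∞, 0, -15]
  [-∞, -∞, -∞, -17, -∞, 0]
D(2):
  [0, -3, -∞, -∞, -∞, -18]
  [-3, 0, -∞, -∞, -∞, -15]
  [0, -3, 0, -∞, -∞, -18]
  [-12, -9, -2, 0, -6, -24]
  [-∞, -∞, -∞, -∞, 0, -15]
  [-∞, -∞, -∞, -17, -∞, 0]
D(3):
  [0, -3, -∞, -∞, -∞, -18]
  [-3, 0, -∞, -∞, -∞, -15]
  [0, -3, 0, -∞, -∞, -18]
  [-2, -5, -2, 0, -6, -20]
  [-∞, -∞, -∞, -∞, 0, -15]
  [-∞, -∞, -∞, -17, -∞, 0]
D(4):
  [0, -3, -∞, -∞, -∞, -18]
  [-3, 0, -∞, -∞, -∞, -15]
  [0, -3, 0, -∞, -∞, -18]
  [-2, -5, -2, 0, -6, -20]
  [-∞, -∞, -∞, -∞, 0, -15]
  [-19, -22, -19, -17, -23, 0]
D(5):
  [0, -3, -∞, -∞, -∞, -18]
  [-3, 0, -∞, -∞, -∞, -15]
  [0, -3, 0, -∞, -∞, -18]
  [-2, -5, -2, 0, -6, -20]
  [-∞, -∞, -∞, -∞, 0, -15]
  [-19, -22, -19, -17, -23, 0]
D(6):
  [0, -3, -37, -35, -41, -18]
  [-3, 0, -34, -32, -38, -15]
  [0, -3, 0, -35, -41, -18]
  [-2, -5, -2, 0, -6, -20]
  [-34, -37, -34, -32, 0, -15]
  [-19, -22, -19, -17, -23, 0]
Answer: M*[1][2] = -3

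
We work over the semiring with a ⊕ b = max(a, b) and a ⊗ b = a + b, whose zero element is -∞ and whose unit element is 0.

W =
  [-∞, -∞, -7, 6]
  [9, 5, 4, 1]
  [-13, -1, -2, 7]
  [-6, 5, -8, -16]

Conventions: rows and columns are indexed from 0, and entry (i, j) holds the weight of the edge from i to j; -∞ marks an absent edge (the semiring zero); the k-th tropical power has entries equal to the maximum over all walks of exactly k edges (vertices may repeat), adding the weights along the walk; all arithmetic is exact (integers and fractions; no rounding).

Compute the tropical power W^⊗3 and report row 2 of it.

W^⊗2:
  [0, 11, -2, 0]
  [14, 10, 9, 15]
  [8, 12, 3, 5]
  [14, 10, 9, 6]
W^⊗3:
  [20, 16, 15, 12]
  [19, 20, 14, 20]
  [21, 17, 16, 14]
  [19, 15, 14, 20]
Answer: row 2 of W^⊗3 = [21, 17, 16, 14]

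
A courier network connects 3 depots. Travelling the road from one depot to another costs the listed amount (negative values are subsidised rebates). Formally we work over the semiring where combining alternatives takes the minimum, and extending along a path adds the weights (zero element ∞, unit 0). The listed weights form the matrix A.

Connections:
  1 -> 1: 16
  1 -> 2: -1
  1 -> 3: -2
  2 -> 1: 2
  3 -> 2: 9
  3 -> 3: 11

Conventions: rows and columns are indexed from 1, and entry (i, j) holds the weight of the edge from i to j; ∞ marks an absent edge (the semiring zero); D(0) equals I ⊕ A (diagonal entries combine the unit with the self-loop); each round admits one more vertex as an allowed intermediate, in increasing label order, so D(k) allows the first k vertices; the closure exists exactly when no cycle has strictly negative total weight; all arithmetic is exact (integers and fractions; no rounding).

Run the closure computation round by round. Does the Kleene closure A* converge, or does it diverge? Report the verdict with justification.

D(0):
  [0, -1, -2]
  [2, 0, ∞]
  [∞, 9, 0]
D(1):
  [0, -1, -2]
  [2, 0, 0]
  [∞, 9, 0]
D(2):
  [0, -1, -2]
  [2, 0, 0]
  [11, 9, 0]
D(3):
  [0, -1, -2]
  [2, 0, 0]
  [11, 9, 0]
Key observation: every diagonal entry stays at the unit through all rounds, so no improving cycle exists.
Answer: CONVERGES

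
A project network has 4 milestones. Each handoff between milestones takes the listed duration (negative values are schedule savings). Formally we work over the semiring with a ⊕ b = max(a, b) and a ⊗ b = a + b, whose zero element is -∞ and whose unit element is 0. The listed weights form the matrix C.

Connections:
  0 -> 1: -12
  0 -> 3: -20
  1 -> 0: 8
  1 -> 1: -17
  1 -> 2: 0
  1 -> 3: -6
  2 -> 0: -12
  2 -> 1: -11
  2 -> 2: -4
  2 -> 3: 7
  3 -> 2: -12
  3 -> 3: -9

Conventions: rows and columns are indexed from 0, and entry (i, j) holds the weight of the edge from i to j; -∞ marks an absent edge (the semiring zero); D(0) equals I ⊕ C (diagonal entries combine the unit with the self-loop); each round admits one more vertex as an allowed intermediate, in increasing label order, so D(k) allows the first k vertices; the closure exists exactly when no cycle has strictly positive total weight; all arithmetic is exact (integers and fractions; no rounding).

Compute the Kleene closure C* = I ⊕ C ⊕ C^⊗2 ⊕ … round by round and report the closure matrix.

D(0):
  [0, -12, -∞, -20]
  [8, 0, 0, -6]
  [-12, -11, 0, 7]
  [-∞, -∞, -12, 0]
D(1):
  [0, -12, -∞, -20]
  [8, 0, 0, -6]
  [-12, -11, 0, 7]
  [-∞, -∞, -12, 0]
D(2):
  [0, -12, -12, -18]
  [8, 0, 0, -6]
  [-3, -11, 0, 7]
  [-∞, -∞, -12, 0]
D(3):
  [0, -12, -12, -5]
  [8, 0, 0, 7]
  [-3, -11, 0, 7]
  [-15, -23, -12, 0]
D(4):
  [0, -12, -12, -5]
  [8, 0, 0, 7]
  [-3, -11, 0, 7]
  [-15, -23, -12, 0]
Answer: C* = [[0, -12, -12, -5], [8, 0, 0, 7], [-3, -11, 0, 7], [-15, -23, -12, 0]]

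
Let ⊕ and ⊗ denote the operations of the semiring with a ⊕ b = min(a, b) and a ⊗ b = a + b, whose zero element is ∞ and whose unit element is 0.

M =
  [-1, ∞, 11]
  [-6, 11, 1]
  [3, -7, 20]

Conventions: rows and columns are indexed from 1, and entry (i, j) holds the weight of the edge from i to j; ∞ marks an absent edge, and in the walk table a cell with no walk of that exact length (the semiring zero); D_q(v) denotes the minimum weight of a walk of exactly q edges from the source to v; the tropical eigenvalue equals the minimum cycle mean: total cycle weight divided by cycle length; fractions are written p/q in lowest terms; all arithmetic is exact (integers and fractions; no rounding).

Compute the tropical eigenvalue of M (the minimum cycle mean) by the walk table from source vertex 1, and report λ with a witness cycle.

q=0: [0, ∞, ∞]
q=1: [-1, ∞, 11]
q=2: [-2, 4, 10]
q=3: [-3, 3, 5]
Optimal cycle mean attained by: cycle 2->3->2, total 1 + (-7), length 2.
Answer: λ = -3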